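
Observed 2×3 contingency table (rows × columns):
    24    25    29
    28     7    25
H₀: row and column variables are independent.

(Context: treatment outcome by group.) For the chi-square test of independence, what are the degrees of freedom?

degrees of freedom = 2

df = (r−1)(c−1) = (2−1)·(3−1) = 2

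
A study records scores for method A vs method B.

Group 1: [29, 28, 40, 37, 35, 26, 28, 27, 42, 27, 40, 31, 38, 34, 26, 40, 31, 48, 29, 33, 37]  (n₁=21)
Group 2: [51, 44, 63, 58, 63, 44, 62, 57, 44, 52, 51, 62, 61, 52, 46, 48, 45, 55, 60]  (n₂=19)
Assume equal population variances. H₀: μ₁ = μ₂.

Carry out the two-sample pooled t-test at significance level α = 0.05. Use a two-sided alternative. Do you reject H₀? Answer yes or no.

reject H₀: yes

x̄₁=33.619, s₁=6.193, n₁=21
x̄₂=53.579, s₂=7.089, n₂=19
s_p² = [20·6.193² + 18·7.089²]/38 = 43.9891
SE = √(s_p²·(1/21+1/19)) = 2.1000
t = (33.619−53.579)/2.1000 = -9.5048
df = 38
p-value (two-sided) = 0.00000
At α=0.05: p < α → reject H₀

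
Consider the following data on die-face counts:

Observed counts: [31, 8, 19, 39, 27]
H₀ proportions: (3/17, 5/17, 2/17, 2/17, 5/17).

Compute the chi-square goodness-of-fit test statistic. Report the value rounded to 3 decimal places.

test statistic = 70.668

n = 124; E_i = n·p_i = [21.88, 36.47, 14.59, 14.59, 36.47]
χ² = (31−21.88)²/21.88 + (8−36.47)²/36.47 + (19−14.59)²/14.59 + (39−14.59)²/14.59 + (27−36.47)²/36.47 = 70.6683
df = 4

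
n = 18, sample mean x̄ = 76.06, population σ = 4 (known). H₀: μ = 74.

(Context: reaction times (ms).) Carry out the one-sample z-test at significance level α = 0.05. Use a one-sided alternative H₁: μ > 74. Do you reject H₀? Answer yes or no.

SE = σ/√n = 4/√18 = 0.9428
z = (x̄−μ₀)/SE = (76.06−74)/0.9428 = 2.1850
p-value (one-sided, H₁ greater) = 0.01445
At α=0.05: p < α → reject H₀

reject H₀: yes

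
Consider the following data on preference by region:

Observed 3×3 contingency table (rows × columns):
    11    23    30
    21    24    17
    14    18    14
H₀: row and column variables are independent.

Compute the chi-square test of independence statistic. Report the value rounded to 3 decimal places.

test statistic = 7.500

Row totals [64, 62, 46], col totals [46, 65, 61], n=172
χ² = (11−17.12)²/17.12 + (23−24.19)²/24.19 + (30−22.70)²/22.70 + (21−16.58)²/16.58 + (24−23.43)²/23.43 + (17−21.99)²/21.99 + (14−12.30)²/12.30 + (18−17.38)²/17.38 + (14−16.31)²/16.31 = 7.5004
df = 4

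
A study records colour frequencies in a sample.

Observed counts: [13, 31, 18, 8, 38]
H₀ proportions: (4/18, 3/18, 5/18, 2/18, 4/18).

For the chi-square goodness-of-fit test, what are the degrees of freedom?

df = k − 1 = 5 − 1 = 4

degrees of freedom = 4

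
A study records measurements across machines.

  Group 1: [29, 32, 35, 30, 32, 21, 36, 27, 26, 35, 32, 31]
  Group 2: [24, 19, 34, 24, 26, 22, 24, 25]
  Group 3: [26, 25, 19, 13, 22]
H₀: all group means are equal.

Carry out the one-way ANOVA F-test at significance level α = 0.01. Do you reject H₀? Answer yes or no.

Group means [30.50, 24.75, 21.00], grand mean 26.760
SSB = Σnᵢ(x̄ᵢ−x̄)² = 366.060; SSW = ΣΣ(x−x̄ᵢ)² = 442.500
MSB = 366.060/2 = 183.0300; MSW = 442.500/22 = 20.1136
F = MSB/MSW = 9.0998
df = (2, 22)
p-value (upper-tail) = 0.00132
At α=0.01: p < α → reject H₀

reject H₀: yes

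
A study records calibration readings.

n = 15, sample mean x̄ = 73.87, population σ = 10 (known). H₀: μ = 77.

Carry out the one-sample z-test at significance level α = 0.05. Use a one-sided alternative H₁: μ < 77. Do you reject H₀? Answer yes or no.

reject H₀: no

SE = σ/√n = 10/√15 = 2.5820
z = (x̄−μ₀)/SE = (73.87−77)/2.5820 = -1.2122
p-value (one-sided, H₁ less) = 0.11271
At α=0.05: p ≥ α → fail to reject H₀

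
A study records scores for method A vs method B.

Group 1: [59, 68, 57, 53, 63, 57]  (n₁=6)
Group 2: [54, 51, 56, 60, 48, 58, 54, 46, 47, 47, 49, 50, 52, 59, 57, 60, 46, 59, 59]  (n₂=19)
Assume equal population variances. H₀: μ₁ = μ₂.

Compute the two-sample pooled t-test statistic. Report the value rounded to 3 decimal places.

test statistic = 2.563

x̄₁=59.500, s₁=5.282, n₁=6
x̄₂=53.263, s₂=5.173, n₂=19
s_p² = [5·5.282² + 18·5.173²]/23 = 27.0080
SE = √(s_p²·(1/6+1/19)) = 2.4337
t = (59.500−53.263)/2.4337 = 2.5627
df = 23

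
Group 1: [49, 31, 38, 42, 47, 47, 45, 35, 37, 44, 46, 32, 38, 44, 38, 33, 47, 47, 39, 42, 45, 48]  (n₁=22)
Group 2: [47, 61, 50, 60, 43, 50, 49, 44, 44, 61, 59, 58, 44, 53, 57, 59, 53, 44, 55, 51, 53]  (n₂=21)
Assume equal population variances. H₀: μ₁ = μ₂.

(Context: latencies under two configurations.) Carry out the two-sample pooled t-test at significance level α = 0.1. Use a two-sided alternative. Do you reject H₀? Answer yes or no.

reject H₀: yes

x̄₁=41.545, s₁=5.587, n₁=22
x̄₂=52.143, s₂=6.231, n₂=21
s_p² = [21·5.587² + 20·6.231²]/41 = 34.9275
SE = √(s_p²·(1/22+1/21)) = 1.8030
t = (41.545−52.143)/1.8030 = -5.8776
df = 41
p-value (two-sided) = 0.00000
At α=0.1: p < α → reject H₀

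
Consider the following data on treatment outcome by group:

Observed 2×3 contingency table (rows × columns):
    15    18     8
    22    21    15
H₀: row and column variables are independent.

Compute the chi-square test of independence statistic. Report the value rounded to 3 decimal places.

Row totals [41, 58], col totals [37, 39, 23], n=99
χ² = (15−15.32)²/15.32 + (18−16.15)²/16.15 + (8−9.53)²/9.53 + (22−21.68)²/21.68 + (21−22.85)²/22.85 + (15−13.47)²/13.47 = 0.7896
df = 2

test statistic = 0.790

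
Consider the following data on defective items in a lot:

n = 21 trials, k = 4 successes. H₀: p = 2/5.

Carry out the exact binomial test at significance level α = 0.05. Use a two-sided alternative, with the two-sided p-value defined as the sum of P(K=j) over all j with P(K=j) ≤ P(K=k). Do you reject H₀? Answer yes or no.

Exact binomial: n=21, k=4, p₀=2/5=0.4000
P(X=j) = C(n,j)·p₀^j·(1−p₀)^(n−j); p = Σ P(X=j) over j with P(X=j) ≤ P(X=4)
p-value (two-sided) = 0.07218
At α=0.05: p ≥ α → fail to reject H₀

reject H₀: no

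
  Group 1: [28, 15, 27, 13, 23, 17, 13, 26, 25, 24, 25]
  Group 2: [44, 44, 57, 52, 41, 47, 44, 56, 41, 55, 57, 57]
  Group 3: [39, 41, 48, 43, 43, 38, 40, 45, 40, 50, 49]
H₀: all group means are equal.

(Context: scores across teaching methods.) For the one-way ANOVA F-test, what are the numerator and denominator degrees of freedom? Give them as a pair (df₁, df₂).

degrees of freedom = [2, 31]

k = 3 groups, N = 34 total
df = (k−1, N−k) = (3−1, 34−3) = (2, 31)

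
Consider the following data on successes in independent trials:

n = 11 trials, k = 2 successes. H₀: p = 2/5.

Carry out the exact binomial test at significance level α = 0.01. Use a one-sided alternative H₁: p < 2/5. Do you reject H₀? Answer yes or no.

Exact binomial: n=11, k=2, p₀=2/5=0.4000
P(X≤2) from Σ C(n,i)·p₀^i·(1−p₀)^(n−i)
p-value (one-sided, H₁ less) = 0.11892
At α=0.01: p ≥ α → fail to reject H₀

reject H₀: no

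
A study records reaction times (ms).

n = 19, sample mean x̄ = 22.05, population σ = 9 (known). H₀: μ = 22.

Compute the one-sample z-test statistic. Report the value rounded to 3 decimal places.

test statistic = 0.024

SE = σ/√n = 9/√19 = 2.0647
z = (x̄−μ₀)/SE = (22.05−22)/2.0647 = 0.0242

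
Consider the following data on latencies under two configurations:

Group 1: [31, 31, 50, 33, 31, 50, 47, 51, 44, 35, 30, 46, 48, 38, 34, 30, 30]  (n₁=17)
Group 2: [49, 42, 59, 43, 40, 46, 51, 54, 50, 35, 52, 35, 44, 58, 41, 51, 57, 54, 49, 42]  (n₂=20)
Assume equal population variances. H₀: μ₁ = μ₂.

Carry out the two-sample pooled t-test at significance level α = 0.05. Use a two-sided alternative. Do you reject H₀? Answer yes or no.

reject H₀: yes

x̄₁=38.765, s₁=8.356, n₁=17
x̄₂=47.600, s₂=7.177, n₂=20
s_p² = [16·8.356² + 19·7.177²]/35 = 59.8817
SE = √(s_p²·(1/17+1/20)) = 2.5528
t = (38.765−47.600)/2.5528 = -3.4611
df = 35
p-value (two-sided) = 0.00144
At α=0.05: p < α → reject H₀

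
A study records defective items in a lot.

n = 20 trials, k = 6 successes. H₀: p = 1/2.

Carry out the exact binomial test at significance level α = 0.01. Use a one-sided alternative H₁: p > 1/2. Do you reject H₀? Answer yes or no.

Exact binomial: n=20, k=6, p₀=1/2=0.5000
P(X≥6) from Σ C(n,i)·p₀^i·(1−p₀)^(n−i)
p-value (one-sided, H₁ greater) = 0.97931
At α=0.01: p ≥ α → fail to reject H₀

reject H₀: no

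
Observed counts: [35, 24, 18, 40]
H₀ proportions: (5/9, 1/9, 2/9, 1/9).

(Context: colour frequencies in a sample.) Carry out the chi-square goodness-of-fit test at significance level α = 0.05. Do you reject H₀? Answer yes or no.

reject H₀: yes

n = 117; E_i = n·p_i = [65.00, 13.00, 26.00, 13.00]
χ² = (35−65.00)²/65.00 + (24−13.00)²/13.00 + (18−26.00)²/26.00 + (40−13.00)²/13.00 = 81.6923
df = 3
p-value (upper-tail) = 0.00000
At α=0.05: p < α → reject H₀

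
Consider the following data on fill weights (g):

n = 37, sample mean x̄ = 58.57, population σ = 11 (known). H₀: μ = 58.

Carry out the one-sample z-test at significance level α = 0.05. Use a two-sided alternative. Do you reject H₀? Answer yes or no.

SE = σ/√n = 11/√37 = 1.8084
z = (x̄−μ₀)/SE = (58.57−58)/1.8084 = 0.3152
p-value (two-sided) = 0.75261
At α=0.05: p ≥ α → fail to reject H₀

reject H₀: no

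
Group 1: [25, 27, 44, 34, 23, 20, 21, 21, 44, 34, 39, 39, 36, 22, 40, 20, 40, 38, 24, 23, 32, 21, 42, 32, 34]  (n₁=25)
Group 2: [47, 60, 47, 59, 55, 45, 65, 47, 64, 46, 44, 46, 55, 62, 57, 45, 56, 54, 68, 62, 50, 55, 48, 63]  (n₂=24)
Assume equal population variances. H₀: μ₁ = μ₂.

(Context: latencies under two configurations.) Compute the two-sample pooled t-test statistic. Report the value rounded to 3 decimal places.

test statistic = -10.155

x̄₁=31.000, s₁=8.426, n₁=25
x̄₂=54.167, s₂=7.493, n₂=24
s_p² = [24·8.426² + 23·7.493²]/47 = 63.7305
SE = √(s_p²·(1/25+1/24)) = 2.2814
t = (31.000−54.167)/2.2814 = -10.1547
df = 47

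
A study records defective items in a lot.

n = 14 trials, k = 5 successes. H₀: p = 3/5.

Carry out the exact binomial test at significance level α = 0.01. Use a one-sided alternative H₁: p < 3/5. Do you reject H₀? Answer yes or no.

reject H₀: no

Exact binomial: n=14, k=5, p₀=3/5=0.6000
P(X≤5) from Σ C(n,i)·p₀^i·(1−p₀)^(n−i)
p-value (one-sided, H₁ less) = 0.05832
At α=0.01: p ≥ α → fail to reject H₀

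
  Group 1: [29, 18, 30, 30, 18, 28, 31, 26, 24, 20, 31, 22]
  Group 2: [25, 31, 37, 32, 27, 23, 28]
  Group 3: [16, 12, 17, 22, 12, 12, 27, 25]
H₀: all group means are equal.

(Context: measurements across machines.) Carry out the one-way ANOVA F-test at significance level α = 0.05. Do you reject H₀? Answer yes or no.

reject H₀: yes

Group means [25.58, 29.00, 17.88], grand mean 24.185
SSB = Σnᵢ(x̄ᵢ−x̄)² = 504.282; SSW = ΣΣ(x−x̄ᵢ)² = 669.792
MSB = 504.282/2 = 252.1412; MSW = 669.792/24 = 27.9080
F = MSB/MSW = 9.0347
df = (2, 24)
p-value (upper-tail) = 0.00119
At α=0.05: p < α → reject H₀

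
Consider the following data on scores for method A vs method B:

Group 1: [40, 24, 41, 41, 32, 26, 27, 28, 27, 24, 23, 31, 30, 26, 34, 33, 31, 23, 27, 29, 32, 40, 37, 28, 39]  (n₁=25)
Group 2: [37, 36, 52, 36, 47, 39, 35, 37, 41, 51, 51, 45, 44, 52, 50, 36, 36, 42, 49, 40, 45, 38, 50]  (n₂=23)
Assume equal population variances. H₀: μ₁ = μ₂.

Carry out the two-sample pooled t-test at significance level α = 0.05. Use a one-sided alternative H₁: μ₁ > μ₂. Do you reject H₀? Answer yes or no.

reject H₀: no

x̄₁=30.920, s₁=5.859, n₁=25
x̄₂=43.000, s₂=6.164, n₂=23
s_p² = [24·5.859² + 22·6.164²]/46 = 36.0835
SE = √(s_p²·(1/25+1/23)) = 1.7356
t = (30.920−43.000)/1.7356 = -6.9603
df = 46
p-value (one-sided, H₁ greater) = 1.00000
At α=0.05: p ≥ α → fail to reject H₀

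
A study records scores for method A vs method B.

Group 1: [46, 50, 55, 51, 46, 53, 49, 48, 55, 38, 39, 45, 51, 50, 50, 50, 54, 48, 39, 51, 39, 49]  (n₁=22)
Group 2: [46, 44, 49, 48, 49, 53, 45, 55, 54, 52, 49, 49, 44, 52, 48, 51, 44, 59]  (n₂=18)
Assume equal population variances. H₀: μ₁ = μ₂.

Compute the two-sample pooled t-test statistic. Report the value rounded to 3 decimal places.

test statistic = -0.992

x̄₁=48.000, s₁=5.182, n₁=22
x̄₂=49.500, s₂=4.176, n₂=18
s_p² = [21·5.182² + 17·4.176²]/38 = 22.6447
SE = √(s_p²·(1/22+1/18)) = 1.5124
t = (48.000−49.500)/1.5124 = -0.9918
df = 38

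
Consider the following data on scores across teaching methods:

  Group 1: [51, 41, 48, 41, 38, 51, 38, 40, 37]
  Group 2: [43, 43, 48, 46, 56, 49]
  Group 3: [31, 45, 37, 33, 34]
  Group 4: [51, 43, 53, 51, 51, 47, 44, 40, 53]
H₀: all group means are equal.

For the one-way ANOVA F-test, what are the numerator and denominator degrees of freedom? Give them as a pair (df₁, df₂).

degrees of freedom = [3, 25]

k = 4 groups, N = 29 total
df = (k−1, N−k) = (4−1, 29−4) = (3, 25)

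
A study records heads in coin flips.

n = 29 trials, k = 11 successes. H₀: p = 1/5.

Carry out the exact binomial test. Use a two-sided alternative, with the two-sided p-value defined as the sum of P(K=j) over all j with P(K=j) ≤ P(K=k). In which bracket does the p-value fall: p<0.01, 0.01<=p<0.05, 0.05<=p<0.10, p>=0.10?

Exact binomial: n=29, k=11, p₀=1/5=0.2000
P(X=j) = C(n,j)·p₀^j·(1−p₀)^(n−j); p = Σ P(X=j) over j with P(X=j) ≤ P(X=11)
p-value (two-sided) = 0.03247
→ bracket: 0.01<=p<0.05

p-value bracket: 0.01<=p<0.05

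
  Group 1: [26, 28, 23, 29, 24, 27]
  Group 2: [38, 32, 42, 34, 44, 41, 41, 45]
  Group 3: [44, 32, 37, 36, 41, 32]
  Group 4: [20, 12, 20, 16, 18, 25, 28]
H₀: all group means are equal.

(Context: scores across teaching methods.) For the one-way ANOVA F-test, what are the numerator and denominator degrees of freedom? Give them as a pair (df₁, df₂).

degrees of freedom = [3, 23]

k = 4 groups, N = 27 total
df = (k−1, N−k) = (4−1, 27−4) = (3, 23)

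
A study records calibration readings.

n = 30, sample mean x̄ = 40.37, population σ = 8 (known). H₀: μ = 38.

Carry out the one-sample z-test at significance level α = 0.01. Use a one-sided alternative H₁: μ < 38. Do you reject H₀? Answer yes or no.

reject H₀: no

SE = σ/√n = 8/√30 = 1.4606
z = (x̄−μ₀)/SE = (40.37−38)/1.4606 = 1.6226
p-value (one-sided, H₁ less) = 0.94767
At α=0.01: p ≥ α → fail to reject H₀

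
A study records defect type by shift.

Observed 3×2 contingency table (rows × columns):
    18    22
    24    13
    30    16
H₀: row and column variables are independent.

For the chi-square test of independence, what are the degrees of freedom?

degrees of freedom = 2

df = (r−1)(c−1) = (3−1)·(2−1) = 2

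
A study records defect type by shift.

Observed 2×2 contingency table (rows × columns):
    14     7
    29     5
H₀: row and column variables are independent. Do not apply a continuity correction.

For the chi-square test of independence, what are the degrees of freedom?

degrees of freedom = 1

df = (r−1)(c−1) = (2−1)·(2−1) = 1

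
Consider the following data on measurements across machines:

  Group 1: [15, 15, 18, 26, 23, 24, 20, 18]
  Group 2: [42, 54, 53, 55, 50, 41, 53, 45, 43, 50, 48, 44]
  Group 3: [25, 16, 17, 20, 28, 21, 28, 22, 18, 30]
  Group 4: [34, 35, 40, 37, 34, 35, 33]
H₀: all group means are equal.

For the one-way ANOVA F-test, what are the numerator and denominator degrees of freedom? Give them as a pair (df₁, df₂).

k = 4 groups, N = 37 total
df = (k−1, N−k) = (4−1, 37−4) = (3, 33)

degrees of freedom = [3, 33]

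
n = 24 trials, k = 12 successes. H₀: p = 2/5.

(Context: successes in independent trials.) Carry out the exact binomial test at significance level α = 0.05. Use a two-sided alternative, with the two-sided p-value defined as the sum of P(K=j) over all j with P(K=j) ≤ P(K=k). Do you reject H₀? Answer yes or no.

reject H₀: no

Exact binomial: n=24, k=12, p₀=2/5=0.4000
P(X=j) = C(n,j)·p₀^j·(1−p₀)^(n−j); p = Σ P(X=j) over j with P(X=j) ≤ P(X=12)
p-value (two-sided) = 0.40497
At α=0.05: p ≥ α → fail to reject H₀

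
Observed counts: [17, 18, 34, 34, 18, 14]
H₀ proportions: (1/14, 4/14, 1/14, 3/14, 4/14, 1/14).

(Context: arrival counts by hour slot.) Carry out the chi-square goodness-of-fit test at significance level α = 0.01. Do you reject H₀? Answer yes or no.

reject H₀: yes

n = 135; E_i = n·p_i = [9.64, 38.57, 9.64, 28.93, 38.57, 9.64]
χ² = (17−9.64)²/9.64 + (18−38.57)²/38.57 + (34−9.64)²/9.64 + (34−28.93)²/28.93 + (18−38.57)²/38.57 + (14−9.64)²/9.64 = 91.9383
df = 5
p-value (upper-tail) = 0.00000
At α=0.01: p < α → reject H₀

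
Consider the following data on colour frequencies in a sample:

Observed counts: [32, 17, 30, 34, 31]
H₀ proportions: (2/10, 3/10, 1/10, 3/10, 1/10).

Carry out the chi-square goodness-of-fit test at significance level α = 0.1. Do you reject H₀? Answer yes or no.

reject H₀: yes

n = 144; E_i = n·p_i = [28.80, 43.20, 14.40, 43.20, 14.40]
χ² = (32−28.80)²/28.80 + (17−43.20)²/43.20 + (30−14.40)²/14.40 + (34−43.20)²/43.20 + (31−14.40)²/14.40 = 54.2407
df = 4
p-value (upper-tail) = 0.00000
At α=0.1: p < α → reject H₀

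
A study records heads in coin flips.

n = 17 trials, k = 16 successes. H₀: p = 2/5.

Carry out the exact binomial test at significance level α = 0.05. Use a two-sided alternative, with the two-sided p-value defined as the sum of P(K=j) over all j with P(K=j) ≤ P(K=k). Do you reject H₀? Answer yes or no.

Exact binomial: n=17, k=16, p₀=2/5=0.4000
P(X=j) = C(n,j)·p₀^j·(1−p₀)^(n−j); p = Σ P(X=j) over j with P(X=j) ≤ P(X=16)
p-value (two-sided) = 0.00000
At α=0.05: p < α → reject H₀

reject H₀: yes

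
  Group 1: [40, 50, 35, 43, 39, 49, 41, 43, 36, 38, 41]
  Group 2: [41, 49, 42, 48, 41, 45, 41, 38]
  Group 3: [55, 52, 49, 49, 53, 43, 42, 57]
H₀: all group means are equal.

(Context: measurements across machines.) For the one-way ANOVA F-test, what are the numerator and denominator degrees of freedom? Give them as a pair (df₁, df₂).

degrees of freedom = [2, 24]

k = 3 groups, N = 27 total
df = (k−1, N−k) = (3−1, 27−3) = (2, 24)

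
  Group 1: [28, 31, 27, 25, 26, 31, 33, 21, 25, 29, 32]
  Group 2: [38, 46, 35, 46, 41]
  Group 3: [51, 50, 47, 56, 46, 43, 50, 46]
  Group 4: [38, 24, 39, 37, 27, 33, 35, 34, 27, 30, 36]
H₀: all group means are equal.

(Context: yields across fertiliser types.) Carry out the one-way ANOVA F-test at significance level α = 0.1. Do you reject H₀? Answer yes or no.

Group means [28.00, 41.20, 48.62, 32.73], grand mean 36.086
SSB = Σnᵢ(x̄ᵢ−x̄)² = 2231.886; SSW = ΣΣ(x−x̄ᵢ)² = 590.857
MSB = 2231.886/3 = 743.9620; MSW = 590.857/31 = 19.0599
F = MSB/MSW = 39.0328
df = (3, 31)
p-value (upper-tail) = 0.00000
At α=0.1: p < α → reject H₀

reject H₀: yes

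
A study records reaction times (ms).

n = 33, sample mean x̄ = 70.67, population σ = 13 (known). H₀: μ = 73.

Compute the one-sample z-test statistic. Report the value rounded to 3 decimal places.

test statistic = -1.030

SE = σ/√n = 13/√33 = 2.2630
z = (x̄−μ₀)/SE = (70.67−73)/2.2630 = -1.0296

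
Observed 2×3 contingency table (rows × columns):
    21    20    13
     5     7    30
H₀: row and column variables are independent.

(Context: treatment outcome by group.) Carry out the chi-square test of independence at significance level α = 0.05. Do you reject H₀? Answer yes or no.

Row totals [54, 42], col totals [26, 27, 43], n=96
χ² = (21−14.62)²/14.62 + (20−15.19)²/15.19 + (13−24.19)²/24.19 + (5−11.38)²/11.38 + (7−11.81)²/11.81 + (30−18.81)²/18.81 = 21.6649
df = 2
p-value (upper-tail) = 0.00002
At α=0.05: p < α → reject H₀

reject H₀: yes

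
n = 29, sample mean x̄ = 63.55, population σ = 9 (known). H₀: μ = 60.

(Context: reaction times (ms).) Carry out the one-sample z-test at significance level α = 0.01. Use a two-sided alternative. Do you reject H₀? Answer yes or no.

reject H₀: no

SE = σ/√n = 9/√29 = 1.6713
z = (x̄−μ₀)/SE = (63.55−60)/1.6713 = 2.1241
p-value (two-sided) = 0.03366
At α=0.01: p ≥ α → fail to reject H₀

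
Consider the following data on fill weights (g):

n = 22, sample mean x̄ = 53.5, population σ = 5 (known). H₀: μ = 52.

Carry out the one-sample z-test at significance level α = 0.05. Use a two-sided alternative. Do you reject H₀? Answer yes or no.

reject H₀: no

SE = σ/√n = 5/√22 = 1.0660
z = (x̄−μ₀)/SE = (53.5−52)/1.0660 = 1.4071
p-value (two-sided) = 0.15939
At α=0.05: p ≥ α → fail to reject H₀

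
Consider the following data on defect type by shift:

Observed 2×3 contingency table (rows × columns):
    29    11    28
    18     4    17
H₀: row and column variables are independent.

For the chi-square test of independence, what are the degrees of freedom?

df = (r−1)(c−1) = (2−1)·(3−1) = 2

degrees of freedom = 2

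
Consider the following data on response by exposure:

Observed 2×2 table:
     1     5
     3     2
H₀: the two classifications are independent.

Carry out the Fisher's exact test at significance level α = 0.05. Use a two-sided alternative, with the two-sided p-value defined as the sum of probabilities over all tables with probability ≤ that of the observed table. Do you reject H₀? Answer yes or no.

Margins: r₁=6, r₂=5, c₁=4, c₂=7, n=11
p_obs = C(6,1)·C(5,3)/C(11,4); sum pmf over tables with pmf ≤ p_obs
p-value (two-sided) = 0.24242
At α=0.05: p ≥ α → fail to reject H₀

reject H₀: no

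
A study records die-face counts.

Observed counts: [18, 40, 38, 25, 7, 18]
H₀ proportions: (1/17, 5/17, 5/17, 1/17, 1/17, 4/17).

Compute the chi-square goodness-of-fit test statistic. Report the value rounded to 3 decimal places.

test statistic = 50.525

n = 146; E_i = n·p_i = [8.59, 42.94, 42.94, 8.59, 8.59, 34.35]
χ² = (18−8.59)²/8.59 + (40−42.94)²/42.94 + (38−42.94)²/42.94 + (25−8.59)²/8.59 + (7−8.59)²/8.59 + (18−34.35)²/34.35 = 50.5247
df = 5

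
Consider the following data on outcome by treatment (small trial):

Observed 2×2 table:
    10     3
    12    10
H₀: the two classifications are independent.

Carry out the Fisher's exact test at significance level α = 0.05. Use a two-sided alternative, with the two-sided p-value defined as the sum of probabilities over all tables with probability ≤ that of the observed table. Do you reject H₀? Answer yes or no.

Margins: r₁=13, r₂=22, c₁=22, c₂=13, n=35
p_obs = C(13,10)·C(22,12)/C(35,22); sum pmf over tables with pmf ≤ p_obs
p-value (two-sided) = 0.28211
At α=0.05: p ≥ α → fail to reject H₀

reject H₀: no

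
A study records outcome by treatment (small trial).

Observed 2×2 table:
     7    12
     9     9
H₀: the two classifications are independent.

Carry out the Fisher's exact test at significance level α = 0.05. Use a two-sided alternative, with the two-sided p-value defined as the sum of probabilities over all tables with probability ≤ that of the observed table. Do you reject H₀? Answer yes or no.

reject H₀: no

Margins: r₁=19, r₂=18, c₁=16, c₂=21, n=37
p_obs = C(19,7)·C(18,9)/C(37,16); sum pmf over tables with pmf ≤ p_obs
p-value (two-sided) = 0.51481
At α=0.05: p ≥ α → fail to reject H₀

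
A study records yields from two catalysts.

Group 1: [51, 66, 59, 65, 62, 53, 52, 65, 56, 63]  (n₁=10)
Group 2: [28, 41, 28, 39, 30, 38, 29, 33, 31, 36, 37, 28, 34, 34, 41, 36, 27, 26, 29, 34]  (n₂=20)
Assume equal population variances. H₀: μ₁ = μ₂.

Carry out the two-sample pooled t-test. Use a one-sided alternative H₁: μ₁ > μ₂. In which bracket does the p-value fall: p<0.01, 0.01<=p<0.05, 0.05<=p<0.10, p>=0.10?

x̄₁=59.200, s₁=5.808, n₁=10
x̄₂=32.950, s₂=4.763, n₂=20
s_p² = [9·5.808² + 19·4.763²]/28 = 26.2339
SE = √(s_p²·(1/10+1/20)) = 1.9837
t = (59.200−32.950)/1.9837 = 13.2328
df = 28
p-value (one-sided, H₁ greater) = 0.00000
→ bracket: p<0.01

p-value bracket: p<0.01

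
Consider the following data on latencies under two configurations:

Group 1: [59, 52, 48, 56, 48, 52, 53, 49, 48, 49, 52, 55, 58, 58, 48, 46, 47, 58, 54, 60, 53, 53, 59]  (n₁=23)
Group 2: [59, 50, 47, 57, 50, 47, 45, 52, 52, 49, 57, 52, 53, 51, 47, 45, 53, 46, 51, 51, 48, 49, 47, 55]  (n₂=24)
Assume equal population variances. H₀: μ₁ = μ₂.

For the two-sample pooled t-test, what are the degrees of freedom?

degrees of freedom = 45

df = n₁ + n₂ − 2 = 23 + 24 − 2 = 45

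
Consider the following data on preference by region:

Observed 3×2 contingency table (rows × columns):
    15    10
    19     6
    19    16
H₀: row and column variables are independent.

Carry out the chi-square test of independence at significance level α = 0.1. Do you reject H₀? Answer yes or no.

reject H₀: no

Row totals [25, 25, 35], col totals [53, 32], n=85
χ² = (15−15.59)²/15.59 + (10−9.41)²/9.41 + (19−15.59)²/15.59 + (6−9.41)²/9.41 + (19−21.82)²/21.82 + (16−13.18)²/13.18 = 3.0128
df = 2
p-value (upper-tail) = 0.22171
At α=0.1: p ≥ α → fail to reject H₀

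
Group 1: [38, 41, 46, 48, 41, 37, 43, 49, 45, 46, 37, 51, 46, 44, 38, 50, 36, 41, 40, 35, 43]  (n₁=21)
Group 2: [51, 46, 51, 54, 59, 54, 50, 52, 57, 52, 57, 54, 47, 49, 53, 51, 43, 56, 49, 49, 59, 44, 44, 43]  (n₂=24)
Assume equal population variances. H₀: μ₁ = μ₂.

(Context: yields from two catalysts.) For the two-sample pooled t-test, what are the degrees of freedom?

degrees of freedom = 43

df = n₁ + n₂ − 2 = 21 + 24 − 2 = 43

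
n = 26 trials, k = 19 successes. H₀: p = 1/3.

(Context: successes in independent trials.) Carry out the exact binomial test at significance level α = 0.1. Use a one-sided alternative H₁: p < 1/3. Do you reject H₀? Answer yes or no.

reject H₀: no

Exact binomial: n=26, k=19, p₀=1/3=0.3333
P(X≤19) from Σ C(n,i)·p₀^i·(1−p₀)^(n−i)
p-value (one-sided, H₁ less) = 0.99999
At α=0.1: p ≥ α → fail to reject H₀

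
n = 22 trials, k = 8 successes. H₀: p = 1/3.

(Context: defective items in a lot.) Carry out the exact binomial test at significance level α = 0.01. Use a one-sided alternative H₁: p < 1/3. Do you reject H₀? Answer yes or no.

Exact binomial: n=22, k=8, p₀=1/3=0.3333
P(X≤8) from Σ C(n,i)·p₀^i·(1−p₀)^(n−i)
p-value (one-sided, H₁ less) = 0.70700
At α=0.01: p ≥ α → fail to reject H₀

reject H₀: no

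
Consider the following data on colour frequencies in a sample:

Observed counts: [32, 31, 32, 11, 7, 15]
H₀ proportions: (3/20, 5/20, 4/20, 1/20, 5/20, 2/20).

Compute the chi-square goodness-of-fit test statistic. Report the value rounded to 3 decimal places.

n = 128; E_i = n·p_i = [19.20, 32.00, 25.60, 6.40, 32.00, 12.80]
χ² = (32−19.20)²/19.20 + (31−32.00)²/32.00 + (32−25.60)²/25.60 + (11−6.40)²/6.40 + (7−32.00)²/32.00 + (15−12.80)²/12.80 = 33.3802
df = 5

test statistic = 33.380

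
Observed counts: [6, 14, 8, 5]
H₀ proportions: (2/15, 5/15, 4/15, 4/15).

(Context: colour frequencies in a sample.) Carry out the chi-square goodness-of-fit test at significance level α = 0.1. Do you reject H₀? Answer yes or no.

n = 33; E_i = n·p_i = [4.40, 11.00, 8.80, 8.80]
χ² = (6−4.40)²/4.40 + (14−11.00)²/11.00 + (8−8.80)²/8.80 + (5−8.80)²/8.80 = 3.1136
df = 3
p-value (upper-tail) = 0.37443
At α=0.1: p ≥ α → fail to reject H₀

reject H₀: no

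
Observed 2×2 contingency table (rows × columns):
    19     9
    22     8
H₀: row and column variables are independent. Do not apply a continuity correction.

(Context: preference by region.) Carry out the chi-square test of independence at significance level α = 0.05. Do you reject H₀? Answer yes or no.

Row totals [28, 30], col totals [41, 17], n=58
χ² = (19−19.79)²/19.79 + (9−8.21)²/8.21 + (22−21.21)²/21.21 + (8−8.79)²/8.79 = 0.2096
df = 1
p-value (upper-tail) = 0.64707
At α=0.05: p ≥ α → fail to reject H₀

reject H₀: no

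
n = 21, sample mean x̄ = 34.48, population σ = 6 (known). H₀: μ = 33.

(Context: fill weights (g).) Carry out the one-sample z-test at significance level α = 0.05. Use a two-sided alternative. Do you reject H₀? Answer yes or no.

reject H₀: no

SE = σ/√n = 6/√21 = 1.3093
z = (x̄−μ₀)/SE = (34.48−33)/1.3093 = 1.1304
p-value (two-sided) = 0.25832
At α=0.05: p ≥ α → fail to reject H₀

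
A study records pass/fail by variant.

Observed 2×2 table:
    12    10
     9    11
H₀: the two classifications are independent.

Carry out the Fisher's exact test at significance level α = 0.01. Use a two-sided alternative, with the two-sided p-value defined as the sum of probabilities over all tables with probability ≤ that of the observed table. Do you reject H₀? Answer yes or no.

Margins: r₁=22, r₂=20, c₁=21, c₂=21, n=42
p_obs = C(22,12)·C(20,9)/C(42,21); sum pmf over tables with pmf ≤ p_obs
p-value (two-sided) = 0.75786
At α=0.01: p ≥ α → fail to reject H₀

reject H₀: no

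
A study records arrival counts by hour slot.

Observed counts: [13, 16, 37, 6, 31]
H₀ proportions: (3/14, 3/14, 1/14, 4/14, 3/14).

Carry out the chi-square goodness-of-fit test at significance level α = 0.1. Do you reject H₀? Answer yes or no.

n = 103; E_i = n·p_i = [22.07, 22.07, 7.36, 29.43, 22.07]
χ² = (13−22.07)²/22.07 + (16−22.07)²/22.07 + (37−7.36)²/7.36 + (6−29.43)²/29.43 + (31−22.07)²/22.07 = 147.0971
df = 4
p-value (upper-tail) = 0.00000
At α=0.1: p < α → reject H₀

reject H₀: yes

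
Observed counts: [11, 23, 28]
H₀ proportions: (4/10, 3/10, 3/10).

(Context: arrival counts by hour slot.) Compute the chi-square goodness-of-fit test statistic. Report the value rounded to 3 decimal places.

test statistic = 13.470

n = 62; E_i = n·p_i = [24.80, 18.60, 18.60]
χ² = (11−24.80)²/24.80 + (23−18.60)²/18.60 + (28−18.60)²/18.60 = 13.4704
df = 2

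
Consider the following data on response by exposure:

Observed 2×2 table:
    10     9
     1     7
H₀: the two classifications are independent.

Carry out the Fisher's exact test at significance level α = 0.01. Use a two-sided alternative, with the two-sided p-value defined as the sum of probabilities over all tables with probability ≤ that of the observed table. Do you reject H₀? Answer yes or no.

Margins: r₁=19, r₂=8, c₁=11, c₂=16, n=27
p_obs = C(19,10)·C(8,1)/C(27,11); sum pmf over tables with pmf ≤ p_obs
p-value (two-sided) = 0.08990
At α=0.01: p ≥ α → fail to reject H₀

reject H₀: no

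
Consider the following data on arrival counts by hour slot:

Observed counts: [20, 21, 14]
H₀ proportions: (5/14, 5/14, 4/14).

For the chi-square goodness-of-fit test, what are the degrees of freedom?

df = k − 1 = 3 − 1 = 2

degrees of freedom = 2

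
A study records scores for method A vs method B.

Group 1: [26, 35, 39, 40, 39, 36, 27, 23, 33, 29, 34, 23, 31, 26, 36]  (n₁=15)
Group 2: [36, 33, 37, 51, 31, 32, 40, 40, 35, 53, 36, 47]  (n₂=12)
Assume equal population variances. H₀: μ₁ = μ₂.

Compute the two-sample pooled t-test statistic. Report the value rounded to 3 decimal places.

test statistic = -2.942

x̄₁=31.800, s₁=5.833, n₁=15
x̄₂=39.250, s₂=7.338, n₂=12
s_p² = [14·5.833² + 11·7.338²]/25 = 42.7460
SE = √(s_p²·(1/15+1/12)) = 2.5322
t = (31.800−39.250)/2.5322 = -2.9421
df = 25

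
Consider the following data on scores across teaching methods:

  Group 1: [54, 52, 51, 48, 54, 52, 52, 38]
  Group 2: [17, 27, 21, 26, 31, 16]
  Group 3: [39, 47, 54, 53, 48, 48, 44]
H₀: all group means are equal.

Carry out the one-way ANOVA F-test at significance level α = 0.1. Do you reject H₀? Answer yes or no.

reject H₀: yes

Group means [50.12, 23.00, 47.57], grand mean 41.524
SSB = Σnᵢ(x̄ᵢ−x̄)² = 2906.649; SSW = ΣΣ(x−x̄ᵢ)² = 528.589
MSB = 2906.649/2 = 1453.3244; MSW = 528.589/18 = 29.3661
F = MSB/MSW = 49.4899
df = (2, 18)
p-value (upper-tail) = 0.00000
At α=0.1: p < α → reject H₀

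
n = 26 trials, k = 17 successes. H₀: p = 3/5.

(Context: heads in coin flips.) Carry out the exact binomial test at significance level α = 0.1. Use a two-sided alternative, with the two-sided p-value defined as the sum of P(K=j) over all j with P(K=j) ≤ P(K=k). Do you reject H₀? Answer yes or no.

Exact binomial: n=26, k=17, p₀=3/5=0.6000
P(X=j) = C(n,j)·p₀^j·(1−p₀)^(n−j); p = Σ P(X=j) over j with P(X=j) ≤ P(X=17)
p-value (two-sided) = 0.69050
At α=0.1: p ≥ α → fail to reject H₀

reject H₀: no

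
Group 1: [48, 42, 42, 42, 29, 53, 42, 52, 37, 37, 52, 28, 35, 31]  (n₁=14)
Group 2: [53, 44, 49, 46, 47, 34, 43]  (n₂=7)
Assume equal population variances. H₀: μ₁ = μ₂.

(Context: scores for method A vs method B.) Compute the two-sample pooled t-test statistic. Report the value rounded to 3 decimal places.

test statistic = -1.241

x̄₁=40.714, s₁=8.407, n₁=14
x̄₂=45.143, s₂=5.928, n₂=7
s_p² = [13·8.407² + 6·5.928²]/19 = 59.4586
SE = √(s_p²·(1/14+1/7)) = 3.5695
t = (40.714−45.143)/3.5695 = -1.2407
df = 19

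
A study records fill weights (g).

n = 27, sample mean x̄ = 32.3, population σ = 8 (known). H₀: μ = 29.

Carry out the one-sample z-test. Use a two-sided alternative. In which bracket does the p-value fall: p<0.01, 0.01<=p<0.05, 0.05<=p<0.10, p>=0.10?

SE = σ/√n = 8/√27 = 1.5396
z = (x̄−μ₀)/SE = (32.3−29)/1.5396 = 2.1434
p-value (two-sided) = 0.03208
→ bracket: 0.01<=p<0.05

p-value bracket: 0.01<=p<0.05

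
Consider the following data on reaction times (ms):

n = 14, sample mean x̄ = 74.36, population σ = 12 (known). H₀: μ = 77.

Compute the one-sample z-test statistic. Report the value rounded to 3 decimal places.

test statistic = -0.823

SE = σ/√n = 12/√14 = 3.2071
z = (x̄−μ₀)/SE = (74.36−77)/3.2071 = -0.8232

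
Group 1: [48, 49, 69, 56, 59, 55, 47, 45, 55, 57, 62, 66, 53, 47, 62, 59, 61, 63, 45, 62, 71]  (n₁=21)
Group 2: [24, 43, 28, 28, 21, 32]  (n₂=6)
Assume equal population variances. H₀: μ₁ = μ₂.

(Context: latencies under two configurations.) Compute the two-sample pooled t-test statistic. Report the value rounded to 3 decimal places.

test statistic = 7.617

x̄₁=56.714, s₁=7.786, n₁=21
x̄₂=29.333, s₂=7.685, n₂=6
s_p² = [20·7.786² + 5·7.685²]/25 = 60.3048
SE = √(s_p²·(1/21+1/6)) = 3.5948
t = (56.714−29.333)/3.5948 = 7.6169
df = 25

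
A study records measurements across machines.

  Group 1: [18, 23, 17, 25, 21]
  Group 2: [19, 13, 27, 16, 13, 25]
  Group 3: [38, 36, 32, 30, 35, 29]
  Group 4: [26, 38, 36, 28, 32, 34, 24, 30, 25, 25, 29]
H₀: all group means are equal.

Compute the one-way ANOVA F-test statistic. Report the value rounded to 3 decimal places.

test statistic = 14.127

Group means [20.80, 18.83, 33.33, 29.73], grand mean 26.571
SSB = Σnᵢ(x̄ᵢ−x̄)² = 909.709; SSW = ΣΣ(x−x̄ᵢ)² = 515.148
MSB = 909.709/3 = 303.2362; MSW = 515.148/24 = 21.4645
F = MSB/MSW = 14.1273
df = (3, 24)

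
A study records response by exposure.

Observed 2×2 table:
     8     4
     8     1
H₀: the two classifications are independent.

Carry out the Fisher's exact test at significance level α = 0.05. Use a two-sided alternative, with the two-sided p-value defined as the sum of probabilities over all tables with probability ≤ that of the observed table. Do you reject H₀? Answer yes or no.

reject H₀: no

Margins: r₁=12, r₂=9, c₁=16, c₂=5, n=21
p_obs = C(12,8)·C(9,8)/C(21,16); sum pmf over tables with pmf ≤ p_obs
p-value (two-sided) = 0.33835
At α=0.05: p ≥ α → fail to reject H₀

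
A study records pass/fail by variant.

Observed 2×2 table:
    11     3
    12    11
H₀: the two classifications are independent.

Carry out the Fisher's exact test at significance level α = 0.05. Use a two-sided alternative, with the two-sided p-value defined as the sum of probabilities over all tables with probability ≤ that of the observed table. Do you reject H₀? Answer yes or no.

reject H₀: no

Margins: r₁=14, r₂=23, c₁=23, c₂=14, n=37
p_obs = C(14,11)·C(23,12)/C(37,23); sum pmf over tables with pmf ≤ p_obs
p-value (two-sided) = 0.16572
At α=0.05: p ≥ α → fail to reject H₀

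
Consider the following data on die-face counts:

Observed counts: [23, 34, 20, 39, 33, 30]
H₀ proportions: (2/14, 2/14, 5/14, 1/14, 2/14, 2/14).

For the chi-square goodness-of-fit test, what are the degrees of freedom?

degrees of freedom = 5

df = k − 1 = 6 − 1 = 5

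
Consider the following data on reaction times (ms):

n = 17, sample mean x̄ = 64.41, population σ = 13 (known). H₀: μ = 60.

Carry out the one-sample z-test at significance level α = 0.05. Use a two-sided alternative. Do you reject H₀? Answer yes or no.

reject H₀: no

SE = σ/√n = 13/√17 = 3.1530
z = (x̄−μ₀)/SE = (64.41−60)/3.1530 = 1.3987
p-value (two-sided) = 0.16191
At α=0.05: p ≥ α → fail to reject H₀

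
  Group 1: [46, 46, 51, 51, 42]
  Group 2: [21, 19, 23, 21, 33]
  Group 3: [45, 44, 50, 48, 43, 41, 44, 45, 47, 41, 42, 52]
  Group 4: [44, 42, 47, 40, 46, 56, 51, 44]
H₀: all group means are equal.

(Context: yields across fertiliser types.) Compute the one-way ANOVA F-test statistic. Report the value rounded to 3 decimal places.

test statistic = 36.817

Group means [47.20, 23.40, 45.17, 46.25], grand mean 42.167
SSB = Σnᵢ(x̄ᵢ−x̄)² = 2129.000; SSW = ΣΣ(x−x̄ᵢ)² = 501.167
MSB = 2129.000/3 = 709.6667; MSW = 501.167/26 = 19.2756
F = MSB/MSW = 36.8168
df = (3, 26)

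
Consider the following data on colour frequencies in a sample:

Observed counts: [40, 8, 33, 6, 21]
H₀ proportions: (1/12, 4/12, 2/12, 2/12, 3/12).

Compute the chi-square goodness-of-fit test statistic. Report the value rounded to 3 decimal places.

n = 108; E_i = n·p_i = [9.00, 36.00, 18.00, 18.00, 27.00]
χ² = (40−9.00)²/9.00 + (8−36.00)²/36.00 + (33−18.00)²/18.00 + (6−18.00)²/18.00 + (21−27.00)²/27.00 = 150.3889
df = 4

test statistic = 150.389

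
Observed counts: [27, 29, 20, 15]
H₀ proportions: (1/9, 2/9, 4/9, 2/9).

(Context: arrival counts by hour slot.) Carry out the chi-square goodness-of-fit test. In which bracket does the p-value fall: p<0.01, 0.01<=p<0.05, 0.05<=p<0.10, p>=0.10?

n = 91; E_i = n·p_i = [10.11, 20.22, 40.44, 20.22]
χ² = (27−10.11)²/10.11 + (29−20.22)²/20.22 + (20−40.44)²/40.44 + (15−20.22)²/20.22 = 43.7033
df = 3
p-value (upper-tail) = 0.00000
→ bracket: p<0.01

p-value bracket: p<0.01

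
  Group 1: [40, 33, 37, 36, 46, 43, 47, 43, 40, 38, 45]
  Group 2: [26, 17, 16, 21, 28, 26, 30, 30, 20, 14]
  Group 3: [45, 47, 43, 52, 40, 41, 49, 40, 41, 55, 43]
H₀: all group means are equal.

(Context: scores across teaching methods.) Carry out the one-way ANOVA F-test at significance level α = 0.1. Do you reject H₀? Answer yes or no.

Group means [40.73, 22.80, 45.09], grand mean 36.625
SSB = Σnᵢ(x̄ᵢ−x̄)² = 2884.809; SSW = ΣΣ(x−x̄ᵢ)² = 778.691
MSB = 2884.809/2 = 1442.4045; MSW = 778.691/29 = 26.8514
F = MSB/MSW = 53.7180
df = (2, 29)
p-value (upper-tail) = 0.00000
At α=0.1: p < α → reject H₀

reject H₀: yes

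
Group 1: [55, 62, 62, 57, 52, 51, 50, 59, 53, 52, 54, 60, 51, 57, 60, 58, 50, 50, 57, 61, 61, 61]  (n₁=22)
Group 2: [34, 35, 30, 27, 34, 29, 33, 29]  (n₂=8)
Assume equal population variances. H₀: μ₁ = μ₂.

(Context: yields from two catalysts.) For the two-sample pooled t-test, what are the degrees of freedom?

df = n₁ + n₂ − 2 = 22 + 8 − 2 = 28

degrees of freedom = 28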